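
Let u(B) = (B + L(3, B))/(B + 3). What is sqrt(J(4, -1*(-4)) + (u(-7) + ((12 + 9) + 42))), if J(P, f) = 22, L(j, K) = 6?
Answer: sqrt(341)/2 ≈ 9.2331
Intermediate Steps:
u(B) = (6 + B)/(3 + B) (u(B) = (B + 6)/(B + 3) = (6 + B)/(3 + B))
sqrt(J(4, -1*(-4)) + (u(-7) + ((12 + 9) + 42))) = sqrt(22 + ((6 - 7)/(3 - 7) + ((12 + 9) + 42))) = sqrt(22 + (-1/(-4) + (21 + 42))) = sqrt(22 + (-1/4*(-1) + 63)) = sqrt(22 + (1/4 + 63)) = sqrt(22 + 253/4) = sqrt(341/4) = sqrt(341)/2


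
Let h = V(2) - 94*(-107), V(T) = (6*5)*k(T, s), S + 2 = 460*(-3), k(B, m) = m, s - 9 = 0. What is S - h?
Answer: -11710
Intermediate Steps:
s = 9 (s = 9 + 0 = 9)
S = -1382 (S = -2 + 460*(-3) = -2 - 1380 = -1382)
V(T) = 270 (V(T) = (6*5)*9 = 30*9 = 270)
h = 10328 (h = 270 - 94*(-107) = 270 + 10058 = 10328)
S - h = -1382 - 1*10328 = -1382 - 10328 = -11710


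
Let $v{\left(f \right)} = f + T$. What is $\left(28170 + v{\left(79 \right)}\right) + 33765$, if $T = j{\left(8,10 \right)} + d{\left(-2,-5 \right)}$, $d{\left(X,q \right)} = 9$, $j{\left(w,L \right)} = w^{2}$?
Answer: $62087$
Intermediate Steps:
$T = 73$ ($T = 8^{2} + 9 = 64 + 9 = 73$)
$v{\left(f \right)} = 73 + f$ ($v{\left(f \right)} = f + 73 = 73 + f$)
$\left(28170 + v{\left(79 \right)}\right) + 33765 = \left(28170 + \left(73 + 79\right)\right) + 33765 = \left(28170 + 152\right) + 33765 = 28322 + 33765 = 62087$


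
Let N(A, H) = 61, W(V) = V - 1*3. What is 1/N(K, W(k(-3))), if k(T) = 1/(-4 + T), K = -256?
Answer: 1/61 ≈ 0.016393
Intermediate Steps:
W(V) = -3 + V (W(V) = V - 3 = -3 + V)
1/N(K, W(k(-3))) = 1/61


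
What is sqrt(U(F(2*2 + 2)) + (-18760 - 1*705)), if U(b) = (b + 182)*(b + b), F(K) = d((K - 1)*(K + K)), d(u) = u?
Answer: 5*sqrt(383) ≈ 97.852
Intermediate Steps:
F(K) = 2*K*(-1 + K) (F(K) = (K - 1)*(K + K) = (-1 + K)*(2*K) = 2*K*(-1 + K))
U(b) = 2*b*(182 + b) (U(b) = (182 + b)*(2*b) = 2*b*(182 + b))
sqrt(U(F(2*2 + 2)) + (-18760 - 1*705)) = sqrt(2*(2*(2*2 + 2)*(-1 + (2*2 + 2)))*(182 + 2*(2*2 + 2)*(-1 + (2*2 + 2))) + (-18760 - 1*705)) = sqrt(2*(2*(4 + 2)*(-1 + (4 + 2)))*(182 + 2*(4 + 2)*(-1 + (4 + 2))) + (-18760 - 705)) = sqrt(2*(2*6*(-1 + 6))*(182 + 2*6*(-1 + 6)) - 19465) = sqrt(2*(2*6*5)*(182 + 2*6*5) - 19465) = sqrt(2*60*(182 + 60) - 19465) = sqrt(2*60*242 - 19465) = sqrt(29040 - 19465) = sqrt(9575) = 5*sqrt(383)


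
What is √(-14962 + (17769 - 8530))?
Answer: I*√5723 ≈ 75.651*I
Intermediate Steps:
√(-14962 + (17769 - 8530)) = √(-14962 + 9239) = √(-5723) = I*√5723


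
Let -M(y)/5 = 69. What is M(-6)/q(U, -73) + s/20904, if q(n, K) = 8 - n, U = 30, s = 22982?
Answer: 1929371/114972 ≈ 16.781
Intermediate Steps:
M(y) = -345 (M(y) = -5*69 = -345)
M(-6)/q(U, -73) + s/20904 = -345/(8 - 1*30) + 22982/20904 = -345/(8 - 30) + 22982*(1/20904) = -345/(-22) + 11491/10452 = -345*(-1/22) + 11491/10452 = 345/22 + 11491/10452 = 1929371/114972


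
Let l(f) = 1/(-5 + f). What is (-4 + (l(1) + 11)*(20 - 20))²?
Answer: 16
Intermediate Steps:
(-4 + (l(1) + 11)*(20 - 20))² = (-4 + (1/(-5 + 1) + 11)*(20 - 20))² = (-4 + (1/(-4) + 11)*0)² = (-4 + (-¼ + 11)*0)² = (-4 + (43/4)*0)² = (-4 + 0)² = (-4)² = 16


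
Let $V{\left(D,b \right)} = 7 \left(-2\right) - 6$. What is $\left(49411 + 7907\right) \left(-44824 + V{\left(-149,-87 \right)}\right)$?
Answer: $-2570368392$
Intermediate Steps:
$V{\left(D,b \right)} = -20$ ($V{\left(D,b \right)} = -14 - 6 = -20$)
$\left(49411 + 7907\right) \left(-44824 + V{\left(-149,-87 \right)}\right) = \left(49411 + 7907\right) \left(-44824 - 20\right) = 57318 \left(-44844\right) = -2570368392$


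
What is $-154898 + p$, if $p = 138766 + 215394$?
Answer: $199262$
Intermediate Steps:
$p = 354160$
$-154898 + p = -154898 + 354160 = 199262$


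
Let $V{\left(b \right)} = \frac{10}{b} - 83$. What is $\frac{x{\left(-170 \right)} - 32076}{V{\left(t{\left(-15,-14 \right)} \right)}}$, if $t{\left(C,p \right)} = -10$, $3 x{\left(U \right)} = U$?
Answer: $\frac{48199}{126} \approx 382.53$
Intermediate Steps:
$x{\left(U \right)} = \frac{U}{3}$
$V{\left(b \right)} = -83 + \frac{10}{b}$ ($V{\left(b \right)} = \frac{10}{b} - 83 = -83 + \frac{10}{b}$)
$\frac{x{\left(-170 \right)} - 32076}{V{\left(t{\left(-15,-14 \right)} \right)}} = \frac{\frac{1}{3} \left(-170\right) - 32076}{-83 + \frac{10}{-10}} = \frac{- \frac{170}{3} - 32076}{-83 + 10 \left(- \frac{1}{10}\right)} = - \frac{96398}{3 \left(-83 - 1\right)} = - \frac{96398}{3 \left(-84\right)} = \left(- \frac{96398}{3}\right) \left(- \frac{1}{84}\right) = \frac{48199}{126}$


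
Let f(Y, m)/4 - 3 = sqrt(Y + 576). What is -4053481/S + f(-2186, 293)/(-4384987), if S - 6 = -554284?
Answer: 17774454838411/2430501824386 - 4*I*sqrt(1610)/4384987 ≈ 7.3131 - 3.6602e-5*I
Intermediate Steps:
S = -554278 (S = 6 - 554284 = -554278)
f(Y, m) = 12 + 4*sqrt(576 + Y) (f(Y, m) = 12 + 4*sqrt(Y + 576) = 12 + 4*sqrt(576 + Y))
-4053481/S + f(-2186, 293)/(-4384987) = -4053481/(-554278) + (12 + 4*sqrt(576 - 2186))/(-4384987) = -4053481*(-1/554278) + (12 + 4*sqrt(-1610))*(-1/4384987) = 4053481/554278 + (12 + 4*(I*sqrt(1610)))*(-1/4384987) = 4053481/554278 + (12 + 4*I*sqrt(1610))*(-1/4384987) = 4053481/554278 + (-12/4384987 - 4*I*sqrt(1610)/4384987) = 17774454838411/2430501824386 - 4*I*sqrt(1610)/4384987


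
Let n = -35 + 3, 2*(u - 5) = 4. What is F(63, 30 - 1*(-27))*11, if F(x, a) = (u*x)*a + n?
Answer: 276155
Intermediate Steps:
u = 7 (u = 5 + (½)*4 = 5 + 2 = 7)
n = -32
F(x, a) = -32 + 7*a*x (F(x, a) = (7*x)*a - 32 = 7*a*x - 32 = -32 + 7*a*x)
F(63, 30 - 1*(-27))*11 = (-32 + 7*(30 - 1*(-27))*63)*11 = (-32 + 7*(30 + 27)*63)*11 = (-32 + 7*57*63)*11 = (-32 + 25137)*11 = 25105*11 = 276155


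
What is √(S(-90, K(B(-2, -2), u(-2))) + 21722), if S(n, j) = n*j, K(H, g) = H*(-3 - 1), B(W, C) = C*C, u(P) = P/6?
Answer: √23162 ≈ 152.19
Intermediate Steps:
u(P) = P/6 (u(P) = P*(⅙) = P/6)
B(W, C) = C²
K(H, g) = -4*H (K(H, g) = H*(-4) = -4*H)
S(n, j) = j*n
√(S(-90, K(B(-2, -2), u(-2))) + 21722) = √(-4*(-2)²*(-90) + 21722) = √(-4*4*(-90) + 21722) = √(-16*(-90) + 21722) = √(1440 + 21722) = √23162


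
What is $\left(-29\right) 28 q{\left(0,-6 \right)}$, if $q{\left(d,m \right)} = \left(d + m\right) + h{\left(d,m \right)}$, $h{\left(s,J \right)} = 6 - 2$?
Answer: $1624$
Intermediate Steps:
$h{\left(s,J \right)} = 4$ ($h{\left(s,J \right)} = 6 - 2 = 4$)
$q{\left(d,m \right)} = 4 + d + m$ ($q{\left(d,m \right)} = \left(d + m\right) + 4 = 4 + d + m$)
$\left(-29\right) 28 q{\left(0,-6 \right)} = \left(-29\right) 28 \left(4 + 0 - 6\right) = \left(-812\right) \left(-2\right) = 1624$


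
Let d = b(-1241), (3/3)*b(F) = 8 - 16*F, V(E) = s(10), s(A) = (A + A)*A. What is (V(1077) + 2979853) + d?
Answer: 2999917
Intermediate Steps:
s(A) = 2*A² (s(A) = (2*A)*A = 2*A²)
V(E) = 200 (V(E) = 2*10² = 2*100 = 200)
b(F) = 8 - 16*F
d = 19864 (d = 8 - 16*(-1241) = 8 + 19856 = 19864)
(V(1077) + 2979853) + d = (200 + 2979853) + 19864 = 2980053 + 19864 = 2999917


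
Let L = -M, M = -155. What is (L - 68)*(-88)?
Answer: -7656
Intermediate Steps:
L = 155 (L = -1*(-155) = 155)
(L - 68)*(-88) = (155 - 68)*(-88) = 87*(-88) = -7656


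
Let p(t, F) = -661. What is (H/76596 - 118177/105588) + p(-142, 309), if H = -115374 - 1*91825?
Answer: -112017612659/168492051 ≈ -664.82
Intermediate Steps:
H = -207199 (H = -115374 - 91825 = -207199)
(H/76596 - 118177/105588) + p(-142, 309) = (-207199/76596 - 118177/105588) - 661 = -644366948/168492051 - 661 = -112017612659/168492051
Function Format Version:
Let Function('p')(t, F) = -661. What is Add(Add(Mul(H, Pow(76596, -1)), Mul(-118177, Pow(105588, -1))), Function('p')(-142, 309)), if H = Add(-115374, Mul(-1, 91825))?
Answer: Rational(-112017612659, 168492051) ≈ -664.82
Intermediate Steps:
H = -207199 (H = Add(-115374, -91825) = -207199)
Add(Add(Mul(H, Pow(76596, -1)), Mul(-118177, Pow(105588, -1))), Function('p')(-142, 309)) = Add(Add(Mul(-207199, Pow(76596, -1)), Mul(-118177, Pow(105588, -1))), -661) = Add(Add(Mul(-207199, Rational(1, 76596)), Mul(-118177, Rational(1, 105588))), -661) = Add(Add(Rational(-207199, 76596), Rational(-118177, 105588)), -661) = Add(Rational(-644366948, 168492051), -661) = Rational(-112017612659, 168492051)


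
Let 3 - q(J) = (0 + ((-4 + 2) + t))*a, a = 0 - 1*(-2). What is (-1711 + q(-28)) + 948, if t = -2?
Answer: -752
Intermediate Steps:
a = 2 (a = 0 + 2 = 2)
q(J) = 11 (q(J) = 3 - (0 + ((-4 + 2) - 2))*2 = 3 - (0 + (-2 - 2))*2 = 3 - (0 - 4)*2 = 3 - (-4)*2 = 3 - 1*(-8) = 3 + 8 = 11)
(-1711 + q(-28)) + 948 = (-1711 + 11) + 948 = -1700 + 948 = -752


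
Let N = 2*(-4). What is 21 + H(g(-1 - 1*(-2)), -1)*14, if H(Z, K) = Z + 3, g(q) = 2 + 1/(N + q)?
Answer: 89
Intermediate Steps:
N = -8
g(q) = 2 + 1/(-8 + q)
H(Z, K) = 3 + Z
21 + H(g(-1 - 1*(-2)), -1)*14 = 21 + (3 + (-15 + 2*(-1 - 1*(-2)))/(-8 + (-1 - 1*(-2))))*14 = 21 + (3 + (-15 + 2*(-1 + 2))/(-8 + (-1 + 2)))*14 = 21 + (3 + (-15 + 2*1)/(-8 + 1))*14 = 21 + (3 + (-15 + 2)/(-7))*14 = 21 + (3 - 1/7*(-13))*14 = 21 + (3 + 13/7)*14 = 21 + (34/7)*14 = 21 + 68 = 89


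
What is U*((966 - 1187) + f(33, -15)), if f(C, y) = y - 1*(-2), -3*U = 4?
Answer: 312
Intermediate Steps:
U = -4/3 (U = -⅓*4 = -4/3 ≈ -1.3333)
f(C, y) = 2 + y (f(C, y) = y + 2 = 2 + y)
U*((966 - 1187) + f(33, -15)) = -4*((966 - 1187) + (2 - 15))/3 = -4*(-221 - 13)/3 = -4/3*(-234) = 312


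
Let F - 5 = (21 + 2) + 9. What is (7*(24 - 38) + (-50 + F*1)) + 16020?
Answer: 15909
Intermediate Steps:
F = 37 (F = 5 + ((21 + 2) + 9) = 5 + (23 + 9) = 5 + 32 = 37)
(7*(24 - 38) + (-50 + F*1)) + 16020 = (7*(24 - 38) + (-50 + 37*1)) + 16020 = (7*(-14) + (-50 + 37)) + 16020 = (-98 - 13) + 16020 = -111 + 16020 = 15909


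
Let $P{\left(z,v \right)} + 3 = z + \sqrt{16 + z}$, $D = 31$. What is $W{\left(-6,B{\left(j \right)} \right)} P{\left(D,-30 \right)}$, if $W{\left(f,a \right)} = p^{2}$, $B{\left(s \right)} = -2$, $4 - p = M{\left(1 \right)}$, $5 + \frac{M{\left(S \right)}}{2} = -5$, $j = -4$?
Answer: $16128 + 576 \sqrt{47} \approx 20077.0$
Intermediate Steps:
$M{\left(S \right)} = -20$ ($M{\left(S \right)} = -10 + 2 \left(-5\right) = -10 - 10 = -20$)
$p = 24$ ($p = 4 - -20 = 4 + 20 = 24$)
$W{\left(f,a \right)} = 576$ ($W{\left(f,a \right)} = 24^{2} = 576$)
$P{\left(z,v \right)} = -3 + z + \sqrt{16 + z}$ ($P{\left(z,v \right)} = -3 + \left(z + \sqrt{16 + z}\right) = -3 + z + \sqrt{16 + z}$)
$W{\left(-6,B{\left(j \right)} \right)} P{\left(D,-30 \right)} = 576 \left(-3 + 31 + \sqrt{16 + 31}\right) = 576 \left(-3 + 31 + \sqrt{47}\right) = 576 \left(28 + \sqrt{47}\right) = 16128 + 576 \sqrt{47}$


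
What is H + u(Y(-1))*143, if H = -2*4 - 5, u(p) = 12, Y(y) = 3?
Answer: 1703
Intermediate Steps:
H = -13 (H = -8 - 5 = -13)
H + u(Y(-1))*143 = -13 + 12*143 = -13 + 1716 = 1703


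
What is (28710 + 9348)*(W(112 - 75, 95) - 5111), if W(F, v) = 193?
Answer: -187169244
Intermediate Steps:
(28710 + 9348)*(W(112 - 75, 95) - 5111) = (28710 + 9348)*(193 - 5111) = 38058*(-4918) = -187169244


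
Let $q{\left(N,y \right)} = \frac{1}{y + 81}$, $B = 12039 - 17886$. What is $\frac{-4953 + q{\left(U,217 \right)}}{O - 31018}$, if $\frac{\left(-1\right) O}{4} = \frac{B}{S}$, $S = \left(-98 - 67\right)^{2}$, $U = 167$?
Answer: $\frac{13394636475}{83881205092} \approx 0.15969$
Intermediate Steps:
$S = 27225$ ($S = \left(-165\right)^{2} = 27225$)
$B = -5847$
$q{\left(N,y \right)} = \frac{1}{81 + y}$
$O = \frac{7796}{9075}$ ($O = - 4 \left(- \frac{5847}{27225}\right) = - 4 \left(\left(-5847\right) \frac{1}{27225}\right) = \left(-4\right) \left(- \frac{1949}{9075}\right) = \frac{7796}{9075} \approx 0.85906$)
$\frac{-4953 + q{\left(U,217 \right)}}{O - 31018} = \frac{-4953 + \frac{1}{81 + 217}}{\frac{7796}{9075} - 31018} = \frac{-4953 + \frac{1}{298}}{- \frac{281480554}{9075}} = \left(-4953 + \frac{1}{298}\right) \left(- \frac{9075}{281480554}\right) = \left(- \frac{1475993}{298}\right) \left(- \frac{9075}{281480554}\right) = \frac{13394636475}{83881205092}$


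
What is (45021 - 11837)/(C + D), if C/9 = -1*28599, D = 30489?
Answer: -16592/113451 ≈ -0.14625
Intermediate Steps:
C = -257391 (C = 9*(-1*28599) = 9*(-28599) = -257391)
(45021 - 11837)/(C + D) = (45021 - 11837)/(-257391 + 30489) = 33184/(-226902) = 33184*(-1/226902) = -16592/113451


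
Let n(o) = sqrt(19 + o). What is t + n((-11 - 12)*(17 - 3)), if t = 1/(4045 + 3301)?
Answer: 1/7346 + I*sqrt(303) ≈ 0.00013613 + 17.407*I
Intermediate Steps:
t = 1/7346 ≈ 0.00013613
t + n((-11 - 12)*(17 - 3)) = 1/7346 + sqrt(19 + (-11 - 12)*(17 - 3)) = 1/7346 + sqrt(19 - 23*14) = 1/7346 + sqrt(19 - 322) = 1/7346 + sqrt(-303) = 1/7346 + I*sqrt(303)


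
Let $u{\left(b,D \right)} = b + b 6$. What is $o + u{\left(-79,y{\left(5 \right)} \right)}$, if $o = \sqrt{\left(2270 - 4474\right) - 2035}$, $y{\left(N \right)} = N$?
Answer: $-553 + 3 i \sqrt{471} \approx -553.0 + 65.108 i$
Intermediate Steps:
$u{\left(b,D \right)} = 7 b$ ($u{\left(b,D \right)} = b + 6 b = 7 b$)
$o = 3 i \sqrt{471}$ ($o = \sqrt{\left(2270 - 4474\right) - 2035} = \sqrt{-2204 - 2035} = \sqrt{-4239} = 3 i \sqrt{471} \approx 65.108 i$)
$o + u{\left(-79,y{\left(5 \right)} \right)} = 3 i \sqrt{471} + 7 \left(-79\right) = 3 i \sqrt{471} - 553 = -553 + 3 i \sqrt{471}$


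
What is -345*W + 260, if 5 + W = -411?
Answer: 143780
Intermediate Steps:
W = -416 (W = -5 - 411 = -416)
-345*W + 260 = -345*(-416) + 260 = 143520 + 260 = 143780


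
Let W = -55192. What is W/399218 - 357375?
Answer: -71335293971/199609 ≈ -3.5738e+5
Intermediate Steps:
W/399218 - 357375 = -55192/399218 - 357375 = -55192*1/399218 - 357375 = -27596/199609 - 357375 = -71335293971/199609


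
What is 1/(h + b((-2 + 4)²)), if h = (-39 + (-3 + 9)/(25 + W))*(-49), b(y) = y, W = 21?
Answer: 23/43898 ≈ 0.00052394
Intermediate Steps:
h = 43806/23 (h = (-39 + (-3 + 9)/(25 + 21))*(-49) = (-39 + 6/46)*(-49) = (-39 + 6*(1/46))*(-49) = (-39 + 3/23)*(-49) = -894/23*(-49) = 43806/23 ≈ 1904.6)
1/(h + b((-2 + 4)²)) = 1/(43806/23 + (-2 + 4)²) = 1/(43806/23 + 2²) = 1/(43806/23 + 4) = 1/(43898/23) = 23/43898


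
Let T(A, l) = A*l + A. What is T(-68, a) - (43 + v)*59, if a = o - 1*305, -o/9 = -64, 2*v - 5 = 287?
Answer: -29647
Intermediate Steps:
v = 146 (v = 5/2 + (½)*287 = 5/2 + 287/2 = 146)
o = 576 (o = -9*(-64) = 576)
a = 271 (a = 576 - 1*305 = 576 - 305 = 271)
T(A, l) = A + A*l
T(-68, a) - (43 + v)*59 = -68*(1 + 271) - (43 + 146)*59 = -68*272 - 189*59 = -18496 - 1*11151 = -18496 - 11151 = -29647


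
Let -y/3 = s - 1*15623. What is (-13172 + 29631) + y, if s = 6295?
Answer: 44443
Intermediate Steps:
y = 27984 (y = -3*(6295 - 1*15623) = -3*(6295 - 15623) = -3*(-9328) = 27984)
(-13172 + 29631) + y = (-13172 + 29631) + 27984 = 16459 + 27984 = 44443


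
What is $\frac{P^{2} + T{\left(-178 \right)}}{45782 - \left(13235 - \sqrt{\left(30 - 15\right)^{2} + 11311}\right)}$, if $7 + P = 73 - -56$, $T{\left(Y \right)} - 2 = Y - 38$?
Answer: $\frac{477464490}{1059295673} - \frac{58680 \sqrt{721}}{1059295673} \approx 0.44925$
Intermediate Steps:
$T{\left(Y \right)} = -36 + Y$ ($T{\left(Y \right)} = 2 + \left(Y - 38\right) = 2 + \left(-38 + Y\right) = -36 + Y$)
$P = 122$ ($P = -7 + \left(73 - -56\right) = -7 + \left(73 + 56\right) = -7 + 129 = 122$)
$\frac{P^{2} + T{\left(-178 \right)}}{45782 - \left(13235 - \sqrt{\left(30 - 15\right)^{2} + 11311}\right)} = \frac{122^{2} - 214}{45782 - \left(13235 - \sqrt{\left(30 - 15\right)^{2} + 11311}\right)} = \frac{14884 - 214}{45782 - \left(13235 - \sqrt{15^{2} + 11311}\right)} = \frac{14670}{45782 - \left(13235 - \sqrt{225 + 11311}\right)} = \frac{14670}{45782 - \left(13235 - \sqrt{11536}\right)} = \frac{14670}{45782 - \left(13235 - 4 \sqrt{721}\right)} = \frac{14670}{32547 + 4 \sqrt{721}}$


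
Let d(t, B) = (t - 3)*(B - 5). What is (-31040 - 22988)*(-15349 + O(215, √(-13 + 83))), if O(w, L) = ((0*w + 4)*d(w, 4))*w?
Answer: 10679660732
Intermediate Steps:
d(t, B) = (-5 + B)*(-3 + t) (d(t, B) = (-3 + t)*(-5 + B) = (-5 + B)*(-3 + t))
O(w, L) = w*(12 - 4*w) (O(w, L) = ((0*w + 4)*(15 - 5*w - 3*4 + 4*w))*w = ((0 + 4)*(15 - 5*w - 12 + 4*w))*w = (4*(3 - w))*w = (12 - 4*w)*w = w*(12 - 4*w))
(-31040 - 22988)*(-15349 + O(215, √(-13 + 83))) = (-31040 - 22988)*(-15349 + 4*215*(3 - 1*215)) = -54028*(-15349 + 4*215*(3 - 215)) = -54028*(-15349 + 4*215*(-212)) = -54028*(-15349 - 182320) = -54028*(-197669) = 10679660732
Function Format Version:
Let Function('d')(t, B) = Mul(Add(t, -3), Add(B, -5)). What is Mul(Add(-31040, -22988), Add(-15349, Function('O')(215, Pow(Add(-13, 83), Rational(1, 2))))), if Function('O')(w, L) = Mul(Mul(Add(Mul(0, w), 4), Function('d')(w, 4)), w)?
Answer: 10679660732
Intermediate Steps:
Function('d')(t, B) = Mul(Add(-5, B), Add(-3, t)) (Function('d')(t, B) = Mul(Add(-3, t), Add(-5, B)) = Mul(Add(-5, B), Add(-3, t)))
Function('O')(w, L) = Mul(w, Add(12, Mul(-4, w))) (Function('O')(w, L) = Mul(Mul(Add(Mul(0, w), 4), Add(15, Mul(-5, w), Mul(-3, 4), Mul(4, w))), w) = Mul(Mul(Add(0, 4), Add(15, Mul(-5, w), -12, Mul(4, w))), w) = Mul(Mul(4, Add(3, Mul(-1, w))), w) = Mul(Add(12, Mul(-4, w)), w) = Mul(w, Add(12, Mul(-4, w))))
Mul(Add(-31040, -22988), Add(-15349, Function('O')(215, Pow(Add(-13, 83), Rational(1, 2))))) = Mul(Add(-31040, -22988), Add(-15349, Mul(4, 215, Add(3, Mul(-1, 215))))) = Mul(-54028, Add(-15349, Mul(4, 215, Add(3, -215)))) = Mul(-54028, Add(-15349, Mul(4, 215, -212))) = Mul(-54028, Add(-15349, -182320)) = Mul(-54028, -197669) = 10679660732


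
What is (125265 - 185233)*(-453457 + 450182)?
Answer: 196395200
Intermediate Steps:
(125265 - 185233)*(-453457 + 450182) = -59968*(-3275) = 196395200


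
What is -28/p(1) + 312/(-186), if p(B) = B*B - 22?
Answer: -32/93 ≈ -0.34409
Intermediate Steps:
p(B) = -22 + B**2 (p(B) = B**2 - 22 = -22 + B**2)
-28/p(1) + 312/(-186) = -28/(-22 + 1**2) + 312/(-186) = -28/(-22 + 1) + 312*(-1/186) = -28/(-21) - 52/31 = -28*(-1/21) - 52/31 = 4/3 - 52/31 = -32/93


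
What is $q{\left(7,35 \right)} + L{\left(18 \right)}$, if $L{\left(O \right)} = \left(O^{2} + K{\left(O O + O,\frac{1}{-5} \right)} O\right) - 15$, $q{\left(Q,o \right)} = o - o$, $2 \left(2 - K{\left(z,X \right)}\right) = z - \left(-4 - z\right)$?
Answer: $-5847$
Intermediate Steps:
$K{\left(z,X \right)} = - z$ ($K{\left(z,X \right)} = 2 - \frac{z - \left(-4 - z\right)}{2} = 2 - \frac{z + \left(4 + z\right)}{2} = 2 - \frac{4 + 2 z}{2} = 2 - \left(2 + z\right) = - z$)
$q{\left(Q,o \right)} = 0$
$L{\left(O \right)} = -15 + O^{2} + O \left(- O - O^{2}\right)$ ($L{\left(O \right)} = \left(O^{2} + - (O O + O) O\right) - 15 = \left(O^{2} + - (O^{2} + O) O\right) - 15 = \left(O^{2} + - (O + O^{2}) O\right) - 15 = \left(O^{2} + \left(- O - O^{2}\right) O\right) - 15 = \left(O^{2} + O \left(- O - O^{2}\right)\right) - 15 = -15 + O^{2} + O \left(- O - O^{2}\right)$)
$q{\left(7,35 \right)} + L{\left(18 \right)} = 0 - 5847 = -5847$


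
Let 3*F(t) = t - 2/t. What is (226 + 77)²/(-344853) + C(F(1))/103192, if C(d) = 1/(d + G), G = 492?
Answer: -1552675733249/5832161599400 ≈ -0.26623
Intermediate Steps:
F(t) = -2/(3*t) + t/3 (F(t) = (t - 2/t)/3 = -2/(3*t) + t/3)
C(d) = 1/(492 + d) (C(d) = 1/(d + 492) = 1/(492 + d))
(226 + 77)²/(-344853) + C(F(1))/103192 = (226 + 77)²/(-344853) + 1/((492 + (⅓)*(-2 + 1²)/1)*103192) = 303²*(-1/344853) + (1/103192)/(492 + (⅓)*1*(-2 + 1)) = 91809*(-1/344853) + (1/103192)/(492 + (⅓)*1*(-1)) = -10201/38317 + (1/103192)/(492 - ⅓) = -10201/38317 + (1/103192)/(1475/3) = -10201/38317 + (3/1475)*(1/103192) = -10201/38317 + 3/152208200 = -1552675733249/5832161599400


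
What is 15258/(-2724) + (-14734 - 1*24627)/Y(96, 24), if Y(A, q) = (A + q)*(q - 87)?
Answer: -96799/245160 ≈ -0.39484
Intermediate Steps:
Y(A, q) = (-87 + q)*(A + q) (Y(A, q) = (A + q)*(-87 + q) = (-87 + q)*(A + q))
15258/(-2724) + (-14734 - 1*24627)/Y(96, 24) = 15258/(-2724) + (-14734 - 1*24627)/(24² - 87*96 - 87*24 + 96*24) = 15258*(-1/2724) + (-14734 - 24627)/(576 - 8352 - 2088 + 2304) = -2543/454 - 39361/(-7560) = -2543/454 - 39361*(-1/7560) = -2543/454 + 5623/1080 = -96799/245160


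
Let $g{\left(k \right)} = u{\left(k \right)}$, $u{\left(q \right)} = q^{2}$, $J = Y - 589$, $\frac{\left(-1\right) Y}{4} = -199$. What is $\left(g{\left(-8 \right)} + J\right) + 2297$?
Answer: $2568$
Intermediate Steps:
$Y = 796$ ($Y = \left(-4\right) \left(-199\right) = 796$)
$J = 207$ ($J = 796 - 589 = 207$)
$g{\left(k \right)} = k^{2}$
$\left(g{\left(-8 \right)} + J\right) + 2297 = \left(\left(-8\right)^{2} + 207\right) + 2297 = \left(64 + 207\right) + 2297 = 271 + 2297 = 2568$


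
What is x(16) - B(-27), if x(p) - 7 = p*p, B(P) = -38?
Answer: 301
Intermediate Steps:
x(p) = 7 + p² (x(p) = 7 + p*p = 7 + p²)
x(16) - B(-27) = (7 + 16²) - 1*(-38) = (7 + 256) + 38 = 263 + 38 = 301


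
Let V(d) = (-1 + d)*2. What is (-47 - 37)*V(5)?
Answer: -672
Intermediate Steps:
V(d) = -2 + 2*d
(-47 - 37)*V(5) = (-47 - 37)*(-2 + 2*5) = -84*(-2 + 10) = -84*8 = -672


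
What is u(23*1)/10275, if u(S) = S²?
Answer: 529/10275 ≈ 0.051484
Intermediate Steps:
u(23*1)/10275 = (23*1)²/10275 = 23²*(1/10275) = 529*(1/10275) = 529/10275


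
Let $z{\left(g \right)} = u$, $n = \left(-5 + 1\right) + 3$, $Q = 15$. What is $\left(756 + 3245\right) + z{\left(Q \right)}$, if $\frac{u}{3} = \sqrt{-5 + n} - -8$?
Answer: $4025 + 3 i \sqrt{6} \approx 4025.0 + 7.3485 i$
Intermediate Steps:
$n = -1$ ($n = -4 + 3 = -1$)
$u = 24 + 3 i \sqrt{6}$ ($u = 3 \left(\sqrt{-5 - 1} - -8\right) = 3 \left(\sqrt{-6} + 8\right) = 3 \left(i \sqrt{6} + 8\right) = 3 \left(8 + i \sqrt{6}\right) = 24 + 3 i \sqrt{6} \approx 24.0 + 7.3485 i$)
$z{\left(g \right)} = 24 + 3 i \sqrt{6}$
$\left(756 + 3245\right) + z{\left(Q \right)} = \left(756 + 3245\right) + \left(24 + 3 i \sqrt{6}\right) = 4001 + \left(24 + 3 i \sqrt{6}\right) = 4025 + 3 i \sqrt{6}$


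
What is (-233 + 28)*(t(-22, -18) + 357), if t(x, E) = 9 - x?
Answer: -79540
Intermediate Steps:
(-233 + 28)*(t(-22, -18) + 357) = (-233 + 28)*((9 - 1*(-22)) + 357) = -205*((9 + 22) + 357) = -205*(31 + 357) = -205*388 = -79540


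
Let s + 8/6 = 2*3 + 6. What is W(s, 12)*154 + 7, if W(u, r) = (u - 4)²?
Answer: 61663/9 ≈ 6851.4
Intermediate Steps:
s = 32/3 (s = -4/3 + (2*3 + 6) = -4/3 + (6 + 6) = -4/3 + 12 = 32/3 ≈ 10.667)
W(u, r) = (-4 + u)²
W(s, 12)*154 + 7 = (-4 + 32/3)²*154 + 7 = (20/3)²*154 + 7 = (400/9)*154 + 7 = 61600/9 + 7 = 61663/9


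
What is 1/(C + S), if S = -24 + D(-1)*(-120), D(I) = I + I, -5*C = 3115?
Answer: -1/407 ≈ -0.0024570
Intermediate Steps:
C = -623 (C = -1/5*3115 = -623)
D(I) = 2*I
S = 216 (S = -24 + (2*(-1))*(-120) = -24 - 2*(-120) = -24 + 240 = 216)
1/(C + S) = 1/(-623 + 216) = 1/(-407) = -1/407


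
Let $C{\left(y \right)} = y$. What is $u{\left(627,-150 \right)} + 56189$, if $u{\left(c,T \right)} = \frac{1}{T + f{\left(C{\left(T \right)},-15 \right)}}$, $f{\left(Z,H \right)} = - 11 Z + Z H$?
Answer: $\frac{210708751}{3750} \approx 56189.0$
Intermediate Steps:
$f{\left(Z,H \right)} = - 11 Z + H Z$
$u{\left(c,T \right)} = - \frac{1}{25 T}$ ($u{\left(c,T \right)} = \frac{1}{T + T \left(-11 - 15\right)} = \frac{1}{T + T \left(-26\right)} = \frac{1}{T - 26 T} = \frac{1}{\left(-25\right) T} = - \frac{1}{25 T}$)
$u{\left(627,-150 \right)} + 56189 = - \frac{1}{25 \left(-150\right)} + 56189 = \left(- \frac{1}{25}\right) \left(- \frac{1}{150}\right) + 56189 = \frac{1}{3750} + 56189 = \frac{210708751}{3750}$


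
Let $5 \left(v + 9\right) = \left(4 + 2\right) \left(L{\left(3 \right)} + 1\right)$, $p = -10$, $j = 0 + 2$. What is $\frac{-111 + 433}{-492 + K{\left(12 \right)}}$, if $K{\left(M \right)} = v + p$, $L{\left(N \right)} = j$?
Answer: $- \frac{1610}{2537} \approx -0.63461$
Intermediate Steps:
$j = 2$
$L{\left(N \right)} = 2$
$v = - \frac{27}{5}$ ($v = -9 + \frac{\left(4 + 2\right) \left(2 + 1\right)}{5} = -9 + \frac{6 \cdot 3}{5} = -9 + \frac{1}{5} \cdot 18 = -9 + \frac{18}{5} = - \frac{27}{5} \approx -5.4$)
$K{\left(M \right)} = - \frac{77}{5}$ ($K{\left(M \right)} = - \frac{27}{5} - 10 = - \frac{77}{5}$)
$\frac{-111 + 433}{-492 + K{\left(12 \right)}} = \frac{-111 + 433}{-492 - \frac{77}{5}} = \frac{322}{- \frac{2537}{5}} = 322 \left(- \frac{5}{2537}\right) = - \frac{1610}{2537}$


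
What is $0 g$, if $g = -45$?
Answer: $0$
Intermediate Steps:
$0 g = 0 \left(-45\right) = 0$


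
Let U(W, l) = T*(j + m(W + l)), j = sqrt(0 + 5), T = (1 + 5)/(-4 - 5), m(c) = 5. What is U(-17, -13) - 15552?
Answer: -46666/3 - 2*sqrt(5)/3 ≈ -15557.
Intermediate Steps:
T = -2/3 (T = 6/(-9) = 6*(-1/9) = -2/3 ≈ -0.66667)
j = sqrt(5) ≈ 2.2361
U(W, l) = -10/3 - 2*sqrt(5)/3 (U(W, l) = -2*(sqrt(5) + 5)/3 = -2*(5 + sqrt(5))/3 = -10/3 - 2*sqrt(5)/3)
U(-17, -13) - 15552 = (-10/3 - 2*sqrt(5)/3) - 15552 = -46666/3 - 2*sqrt(5)/3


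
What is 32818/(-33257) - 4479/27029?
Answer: -1035995825/898903453 ≈ -1.1525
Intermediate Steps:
32818/(-33257) - 4479/27029 = 32818*(-1/33257) - 4479*1/27029 = -32818/33257 - 4479/27029 = -1035995825/898903453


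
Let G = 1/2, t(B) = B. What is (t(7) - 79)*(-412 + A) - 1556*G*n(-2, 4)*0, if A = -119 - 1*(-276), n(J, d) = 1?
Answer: 18360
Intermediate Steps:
A = 157 (A = -119 + 276 = 157)
G = ½ (G = 1*(½) = ½ ≈ 0.50000)
(t(7) - 79)*(-412 + A) - 1556*G*n(-2, 4)*0 = (7 - 79)*(-412 + 157) - 1556*(½)*1*0 = -72*(-255) - 778*0 = 18360 - 1556*0 = 18360 + 0 = 18360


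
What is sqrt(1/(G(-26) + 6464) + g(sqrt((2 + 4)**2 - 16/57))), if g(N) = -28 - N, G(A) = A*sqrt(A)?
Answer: sqrt(-363888 - 456*sqrt(29013) + 6498/(3232 - 13*I*sqrt(26)))/114 ≈ 2.7205e-7 + 5.8289*I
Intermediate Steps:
G(A) = A**(3/2)
sqrt(1/(G(-26) + 6464) + g(sqrt((2 + 4)**2 - 16/57))) = sqrt(1/((-26)**(3/2) + 6464) + (-28 - sqrt((2 + 4)**2 - 16/57))) = sqrt(1/(-26*I*sqrt(26) + 6464) + (-28 - sqrt(6**2 - 16*1/57))) = sqrt(1/(6464 - 26*I*sqrt(26)) + (-28 - sqrt(36 - 16/57))) = sqrt(1/(6464 - 26*I*sqrt(26)) + (-28 - sqrt(2036/57))) = sqrt(1/(6464 - 26*I*sqrt(26)) + (-28 - 2*sqrt(29013)/57)) = sqrt(-28 + 1/(6464 - 26*I*sqrt(26)) - 2*sqrt(29013)/57)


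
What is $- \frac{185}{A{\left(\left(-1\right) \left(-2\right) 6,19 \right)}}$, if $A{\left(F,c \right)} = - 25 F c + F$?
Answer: $\frac{185}{5688} \approx 0.032525$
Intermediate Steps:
$A{\left(F,c \right)} = F - 25 F c$ ($A{\left(F,c \right)} = - 25 F c + F = F - 25 F c$)
$- \frac{185}{A{\left(\left(-1\right) \left(-2\right) 6,19 \right)}} = - \frac{185}{\left(-1\right) \left(-2\right) 6 \left(1 - 475\right)} = - \frac{185}{2 \cdot 6 \left(1 - 475\right)} = - \frac{185}{12 \left(-474\right)} = - \frac{185}{-5688} = \left(-185\right) \left(- \frac{1}{5688}\right) = \frac{185}{5688}$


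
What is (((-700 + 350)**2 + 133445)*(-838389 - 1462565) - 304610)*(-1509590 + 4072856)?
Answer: -1509553425028473240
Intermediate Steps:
(((-700 + 350)**2 + 133445)*(-838389 - 1462565) - 304610)*(-1509590 + 4072856) = (((-350)**2 + 133445)*(-2300954) - 304610)*2563266 = ((122500 + 133445)*(-2300954) - 304610)*2563266 = (255945*(-2300954) - 304610)*2563266 = (-588917671530 - 304610)*2563266 = -588917976140*2563266 = -1509553425028473240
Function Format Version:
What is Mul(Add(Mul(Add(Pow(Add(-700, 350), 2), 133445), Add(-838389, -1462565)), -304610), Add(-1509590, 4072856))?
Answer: -1509553425028473240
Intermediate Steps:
Mul(Add(Mul(Add(Pow(Add(-700, 350), 2), 133445), Add(-838389, -1462565)), -304610), Add(-1509590, 4072856)) = Mul(Add(Mul(Add(Pow(-350, 2), 133445), -2300954), -304610), 2563266) = Mul(Add(Mul(Add(122500, 133445), -2300954), -304610), 2563266) = Mul(Add(Mul(255945, -2300954), -304610), 2563266) = Mul(Add(-588917671530, -304610), 2563266) = Mul(-588917976140, 2563266) = -1509553425028473240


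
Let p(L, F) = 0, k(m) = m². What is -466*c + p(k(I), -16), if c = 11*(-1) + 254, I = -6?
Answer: -113238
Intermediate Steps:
c = 243 (c = -11 + 254 = 243)
-466*c + p(k(I), -16) = -466*243 + 0 = -113238 + 0 = -113238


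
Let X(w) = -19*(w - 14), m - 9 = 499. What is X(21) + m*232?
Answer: 117723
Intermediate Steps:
m = 508 (m = 9 + 499 = 508)
X(w) = 266 - 19*w (X(w) = -19*(-14 + w) = 266 - 19*w)
X(21) + m*232 = (266 - 19*21) + 508*232 = (266 - 399) + 117856 = -133 + 117856 = 117723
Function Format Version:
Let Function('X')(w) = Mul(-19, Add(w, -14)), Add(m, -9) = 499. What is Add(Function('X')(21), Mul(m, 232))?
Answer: 117723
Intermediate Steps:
m = 508 (m = Add(9, 499) = 508)
Function('X')(w) = Add(266, Mul(-19, w)) (Function('X')(w) = Mul(-19, Add(-14, w)) = Add(266, Mul(-19, w)))
Add(Function('X')(21), Mul(m, 232)) = Add(Add(266, Mul(-19, 21)), Mul(508, 232)) = Add(Add(266, -399), 117856) = Add(-133, 117856) = 117723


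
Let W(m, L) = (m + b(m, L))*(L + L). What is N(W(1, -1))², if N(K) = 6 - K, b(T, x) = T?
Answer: 100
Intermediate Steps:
W(m, L) = 4*L*m (W(m, L) = (m + m)*(L + L) = (2*m)*(2*L) = 4*L*m)
N(W(1, -1))² = (6 - 4*(-1))² = (6 - 1*(-4))² = (6 + 4)² = 10² = 100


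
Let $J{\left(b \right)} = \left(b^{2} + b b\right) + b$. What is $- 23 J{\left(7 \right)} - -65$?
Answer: $-2350$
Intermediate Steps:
$J{\left(b \right)} = b + 2 b^{2}$ ($J{\left(b \right)} = \left(b^{2} + b^{2}\right) + b = 2 b^{2} + b = b + 2 b^{2}$)
$- 23 J{\left(7 \right)} - -65 = - 23 \cdot 7 \left(1 + 2 \cdot 7\right) - -65 = - 23 \cdot 7 \left(1 + 14\right) + 65 = - 23 \cdot 7 \cdot 15 + 65 = \left(-23\right) 105 + 65 = -2415 + 65 = -2350$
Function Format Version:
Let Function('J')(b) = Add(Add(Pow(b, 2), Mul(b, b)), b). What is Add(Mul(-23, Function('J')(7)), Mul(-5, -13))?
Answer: -2350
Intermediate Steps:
Function('J')(b) = Add(b, Mul(2, Pow(b, 2))) (Function('J')(b) = Add(Add(Pow(b, 2), Pow(b, 2)), b) = Add(Mul(2, Pow(b, 2)), b) = Add(b, Mul(2, Pow(b, 2))))
Add(Mul(-23, Function('J')(7)), Mul(-5, -13)) = Add(Mul(-23, Mul(7, Add(1, Mul(2, 7)))), Mul(-5, -13)) = Add(Mul(-23, Mul(7, Add(1, 14))), 65) = Add(Mul(-23, Mul(7, 15)), 65) = Add(Mul(-23, 105), 65) = Add(-2415, 65) = -2350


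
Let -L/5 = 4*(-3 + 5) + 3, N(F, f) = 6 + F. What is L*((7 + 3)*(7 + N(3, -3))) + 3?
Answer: -8797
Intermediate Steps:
L = -55 (L = -5*(4*(-3 + 5) + 3) = -5*(4*2 + 3) = -5*(8 + 3) = -5*11 = -55)
L*((7 + 3)*(7 + N(3, -3))) + 3 = -55*(7 + 3)*(7 + (6 + 3)) + 3 = -550*(7 + 9) + 3 = -550*16 + 3 = -55*160 + 3 = -8800 + 3 = -8797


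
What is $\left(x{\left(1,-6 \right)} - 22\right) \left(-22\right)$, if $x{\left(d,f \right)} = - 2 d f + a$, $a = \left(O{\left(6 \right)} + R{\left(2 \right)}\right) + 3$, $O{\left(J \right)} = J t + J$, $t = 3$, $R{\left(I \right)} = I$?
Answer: $-418$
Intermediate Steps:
$O{\left(J \right)} = 4 J$ ($O{\left(J \right)} = J 3 + J = 3 J + J = 4 J$)
$a = 29$ ($a = \left(4 \cdot 6 + 2\right) + 3 = \left(24 + 2\right) + 3 = 26 + 3 = 29$)
$x{\left(d,f \right)} = 29 - 2 d f$ ($x{\left(d,f \right)} = - 2 d f + 29 = 29 - 2 d f$)
$\left(x{\left(1,-6 \right)} - 22\right) \left(-22\right) = \left(\left(29 - 2 \left(-6\right)\right) - 22\right) \left(-22\right) = \left(\left(29 + 12\right) - 22\right) \left(-22\right) = \left(41 - 22\right) \left(-22\right) = 19 \left(-22\right) = -418$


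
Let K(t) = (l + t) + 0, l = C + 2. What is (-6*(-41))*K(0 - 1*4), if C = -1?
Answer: -738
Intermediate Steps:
l = 1 (l = -1 + 2 = 1)
K(t) = 1 + t (K(t) = (1 + t) + 0 = 1 + t)
(-6*(-41))*K(0 - 1*4) = (-6*(-41))*(1 + (0 - 1*4)) = 246*(1 + (0 - 4)) = 246*(1 - 4) = 246*(-3) = -738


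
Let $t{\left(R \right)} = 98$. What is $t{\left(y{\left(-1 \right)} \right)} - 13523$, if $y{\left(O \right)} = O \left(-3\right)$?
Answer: $-13425$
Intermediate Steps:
$y{\left(O \right)} = - 3 O$
$t{\left(y{\left(-1 \right)} \right)} - 13523 = 98 - 13523 = -13425$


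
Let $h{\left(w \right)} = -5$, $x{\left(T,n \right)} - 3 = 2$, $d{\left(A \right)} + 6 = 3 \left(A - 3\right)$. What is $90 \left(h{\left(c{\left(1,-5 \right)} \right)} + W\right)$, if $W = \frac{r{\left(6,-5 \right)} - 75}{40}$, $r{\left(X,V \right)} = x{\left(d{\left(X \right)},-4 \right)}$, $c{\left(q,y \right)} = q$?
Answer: $- \frac{1215}{2} \approx -607.5$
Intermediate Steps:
$d{\left(A \right)} = -15 + 3 A$ ($d{\left(A \right)} = -6 + 3 \left(A - 3\right) = -6 + 3 \left(-3 + A\right) = -6 + \left(-9 + 3 A\right) = -15 + 3 A$)
$x{\left(T,n \right)} = 5$ ($x{\left(T,n \right)} = 3 + 2 = 5$)
$r{\left(X,V \right)} = 5$
$W = - \frac{7}{4}$ ($W = \frac{5 - 75}{40} = \left(5 - 75\right) \frac{1}{40} = \left(-70\right) \frac{1}{40} = - \frac{7}{4} \approx -1.75$)
$90 \left(h{\left(c{\left(1,-5 \right)} \right)} + W\right) = 90 \left(-5 - \frac{7}{4}\right) = 90 \left(- \frac{27}{4}\right) = - \frac{1215}{2}$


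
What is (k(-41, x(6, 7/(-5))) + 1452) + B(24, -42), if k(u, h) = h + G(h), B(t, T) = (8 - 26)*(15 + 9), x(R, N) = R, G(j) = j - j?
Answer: 1026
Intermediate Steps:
G(j) = 0
B(t, T) = -432 (B(t, T) = -18*24 = -432)
k(u, h) = h (k(u, h) = h + 0 = h)
(k(-41, x(6, 7/(-5))) + 1452) + B(24, -42) = (6 + 1452) - 432 = 1458 - 432 = 1026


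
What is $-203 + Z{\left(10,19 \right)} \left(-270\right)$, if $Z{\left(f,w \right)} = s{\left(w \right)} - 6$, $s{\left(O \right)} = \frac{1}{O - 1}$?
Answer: $1402$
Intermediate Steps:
$s{\left(O \right)} = \frac{1}{-1 + O}$
$Z{\left(f,w \right)} = -6 + \frac{1}{-1 + w}$ ($Z{\left(f,w \right)} = \frac{1}{-1 + w} - 6 = -6 + \frac{1}{-1 + w}$)
$-203 + Z{\left(10,19 \right)} \left(-270\right) = -203 + \frac{7 - 114}{-1 + 19} \left(-270\right) = -203 + \frac{7 - 114}{18} \left(-270\right) = -203 + \frac{1}{18} \left(-107\right) \left(-270\right) = -203 - -1605 = -203 + 1605 = 1402$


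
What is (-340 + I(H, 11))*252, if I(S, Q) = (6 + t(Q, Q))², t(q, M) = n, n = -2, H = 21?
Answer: -81648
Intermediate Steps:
t(q, M) = -2
I(S, Q) = 16 (I(S, Q) = (6 - 2)² = 4² = 16)
(-340 + I(H, 11))*252 = (-340 + 16)*252 = -324*252 = -81648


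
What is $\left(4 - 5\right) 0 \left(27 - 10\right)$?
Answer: $0$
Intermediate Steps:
$\left(4 - 5\right) 0 \left(27 - 10\right) = \left(-1\right) 0 \cdot 17 = 0 \cdot 17 = 0$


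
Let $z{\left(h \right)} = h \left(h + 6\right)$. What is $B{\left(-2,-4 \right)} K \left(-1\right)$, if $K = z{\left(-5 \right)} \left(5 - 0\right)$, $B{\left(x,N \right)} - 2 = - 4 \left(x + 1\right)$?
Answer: $150$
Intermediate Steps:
$B{\left(x,N \right)} = -2 - 4 x$ ($B{\left(x,N \right)} = 2 - 4 \left(x + 1\right) = 2 - 4 \left(1 + x\right) = 2 - \left(4 + 4 x\right) = -2 - 4 x$)
$z{\left(h \right)} = h \left(6 + h\right)$
$K = -25$ ($K = - 5 \left(6 - 5\right) \left(5 - 0\right) = \left(-5\right) 1 \left(5 + \left(-1 + 1\right)\right) = - 5 \left(5 + 0\right) = \left(-5\right) 5 = -25$)
$B{\left(-2,-4 \right)} K \left(-1\right) = \left(-2 - -8\right) \left(-25\right) \left(-1\right) = \left(-2 + 8\right) \left(-25\right) \left(-1\right) = 6 \left(-25\right) \left(-1\right) = \left(-150\right) \left(-1\right) = 150$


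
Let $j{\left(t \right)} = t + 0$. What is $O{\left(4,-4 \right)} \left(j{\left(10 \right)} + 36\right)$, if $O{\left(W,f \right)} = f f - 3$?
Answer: $598$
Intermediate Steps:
$j{\left(t \right)} = t$
$O{\left(W,f \right)} = -3 + f^{2}$ ($O{\left(W,f \right)} = f^{2} - 3 = -3 + f^{2}$)
$O{\left(4,-4 \right)} \left(j{\left(10 \right)} + 36\right) = \left(-3 + \left(-4\right)^{2}\right) \left(10 + 36\right) = \left(-3 + 16\right) 46 = 13 \cdot 46 = 598$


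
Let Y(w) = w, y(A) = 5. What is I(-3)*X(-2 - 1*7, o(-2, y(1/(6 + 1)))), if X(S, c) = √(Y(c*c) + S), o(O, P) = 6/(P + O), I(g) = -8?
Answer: -8*I*√5 ≈ -17.889*I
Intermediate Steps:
o(O, P) = 6/(O + P)
X(S, c) = √(S + c²) (X(S, c) = √(c*c + S) = √(c² + S) = √(S + c²))
I(-3)*X(-2 - 1*7, o(-2, y(1/(6 + 1)))) = -8*√((-2 - 1*7) + (6/(-2 + 5))²) = -8*√((-2 - 7) + (6/3)²) = -8*√(-9 + (6*(⅓))²) = -8*√(-9 + 2²) = -8*√(-9 + 4) = -8*I*√5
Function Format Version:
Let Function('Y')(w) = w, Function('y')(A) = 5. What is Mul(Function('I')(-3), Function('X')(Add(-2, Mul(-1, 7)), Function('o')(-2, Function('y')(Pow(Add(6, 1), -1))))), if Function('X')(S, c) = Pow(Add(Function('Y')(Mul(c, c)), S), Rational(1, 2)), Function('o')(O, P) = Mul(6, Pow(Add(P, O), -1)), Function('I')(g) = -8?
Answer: Mul(-8, I, Pow(5, Rational(1, 2))) ≈ Mul(-17.889, I)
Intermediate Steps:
Function('o')(O, P) = Mul(6, Pow(Add(O, P), -1))
Function('X')(S, c) = Pow(Add(S, Pow(c, 2)), Rational(1, 2)) (Function('X')(S, c) = Pow(Add(Mul(c, c), S), Rational(1, 2)) = Pow(Add(Pow(c, 2), S), Rational(1, 2)) = Pow(Add(S, Pow(c, 2)), Rational(1, 2)))
Mul(Function('I')(-3), Function('X')(Add(-2, Mul(-1, 7)), Function('o')(-2, Function('y')(Pow(Add(6, 1), -1))))) = Mul(-8, Pow(Add(Add(-2, Mul(-1, 7)), Pow(Mul(6, Pow(Add(-2, 5), -1)), 2)), Rational(1, 2))) = Mul(-8, Pow(Add(Add(-2, -7), Pow(Mul(6, Pow(3, -1)), 2)), Rational(1, 2))) = Mul(-8, Pow(Add(-9, Pow(Mul(6, Rational(1, 3)), 2)), Rational(1, 2))) = Mul(-8, Pow(Add(-9, Pow(2, 2)), Rational(1, 2))) = Mul(-8, Pow(Add(-9, 4), Rational(1, 2))) = Mul(-8, Pow(-5, Rational(1, 2))) = Mul(-8, Mul(I, Pow(5, Rational(1, 2)))) = Mul(-8, I, Pow(5, Rational(1, 2)))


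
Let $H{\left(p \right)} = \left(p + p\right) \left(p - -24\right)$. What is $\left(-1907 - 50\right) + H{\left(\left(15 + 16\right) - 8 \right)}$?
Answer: $205$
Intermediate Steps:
$H{\left(p \right)} = 2 p \left(24 + p\right)$ ($H{\left(p \right)} = 2 p \left(p + 24\right) = 2 p \left(24 + p\right)$)
$\left(-1907 - 50\right) + H{\left(\left(15 + 16\right) - 8 \right)} = \left(-1907 - 50\right) + 2 \left(\left(15 + 16\right) - 8\right) \left(24 + \left(\left(15 + 16\right) - 8\right)\right) = -1957 + 2 \left(31 - 8\right) \left(24 + \left(31 - 8\right)\right) = -1957 + 2 \cdot 23 \left(24 + 23\right) = -1957 + 2 \cdot 23 \cdot 47 = -1957 + 2162 = 205$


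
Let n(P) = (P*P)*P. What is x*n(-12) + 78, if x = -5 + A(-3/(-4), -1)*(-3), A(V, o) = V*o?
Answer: 4830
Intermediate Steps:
n(P) = P**3 (n(P) = P**2*P = P**3)
x = -11/4 (x = -5 + (-3/(-4)*(-1))*(-3) = -5 + (-3*(-1/4)*(-1))*(-3) = -5 + ((3/4)*(-1))*(-3) = -5 - 3/4*(-3) = -5 + 9/4 = -11/4 ≈ -2.7500)
x*n(-12) + 78 = -11/4*(-12)**3 + 78 = -11/4*(-1728) + 78 = 4752 + 78 = 4830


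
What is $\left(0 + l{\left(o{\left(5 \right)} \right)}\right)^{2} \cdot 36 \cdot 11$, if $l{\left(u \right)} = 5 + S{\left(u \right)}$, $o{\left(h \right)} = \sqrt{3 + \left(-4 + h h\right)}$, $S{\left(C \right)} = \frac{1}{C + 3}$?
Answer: $\frac{229152}{25} + \frac{12672 \sqrt{6}}{25} \approx 10408.0$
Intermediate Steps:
$S{\left(C \right)} = \frac{1}{3 + C}$
$o{\left(h \right)} = \sqrt{-1 + h^{2}}$ ($o{\left(h \right)} = \sqrt{3 + \left(-4 + h^{2}\right)} = \sqrt{-1 + h^{2}}$)
$l{\left(u \right)} = 5 + \frac{1}{3 + u}$
$\left(0 + l{\left(o{\left(5 \right)} \right)}\right)^{2} \cdot 36 \cdot 11 = \left(0 + \frac{16 + 5 \sqrt{-1 + 5^{2}}}{3 + \sqrt{-1 + 5^{2}}}\right)^{2} \cdot 36 \cdot 11 = \left(0 + \frac{16 + 5 \sqrt{-1 + 25}}{3 + \sqrt{-1 + 25}}\right)^{2} \cdot 36 \cdot 11 = \left(0 + \frac{16 + 5 \sqrt{24}}{3 + \sqrt{24}}\right)^{2} \cdot 36 \cdot 11 = \left(0 + \frac{16 + 5 \cdot 2 \sqrt{6}}{3 + 2 \sqrt{6}}\right)^{2} \cdot 36 \cdot 11 = \left(0 + \frac{16 + 10 \sqrt{6}}{3 + 2 \sqrt{6}}\right)^{2} \cdot 36 \cdot 11 = \left(\frac{16 + 10 \sqrt{6}}{3 + 2 \sqrt{6}}\right)^{2} \cdot 36 \cdot 11 = \frac{\left(16 + 10 \sqrt{6}\right)^{2}}{\left(3 + 2 \sqrt{6}\right)^{2}} \cdot 36 \cdot 11 = \frac{36 \left(16 + 10 \sqrt{6}\right)^{2}}{\left(3 + 2 \sqrt{6}\right)^{2}} \cdot 11 = \frac{396 \left(16 + 10 \sqrt{6}\right)^{2}}{\left(3 + 2 \sqrt{6}\right)^{2}}$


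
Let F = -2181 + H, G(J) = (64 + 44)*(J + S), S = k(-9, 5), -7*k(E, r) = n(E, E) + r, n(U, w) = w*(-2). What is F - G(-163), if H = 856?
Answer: 116437/7 ≈ 16634.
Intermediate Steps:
n(U, w) = -2*w
k(E, r) = -r/7 + 2*E/7 (k(E, r) = -(-2*E + r)/7 = -(r - 2*E)/7 = -r/7 + 2*E/7)
S = -23/7 (S = -1/7*5 + (2/7)*(-9) = -5/7 - 18/7 = -23/7 ≈ -3.2857)
G(J) = -2484/7 + 108*J (G(J) = (64 + 44)*(J - 23/7) = 108*(-23/7 + J) = -2484/7 + 108*J)
F = -1325 (F = -2181 + 856 = -1325)
F - G(-163) = -1325 - (-2484/7 + 108*(-163)) = -1325 - (-2484/7 - 17604) = -1325 - 1*(-125712/7) = -1325 + 125712/7 = 116437/7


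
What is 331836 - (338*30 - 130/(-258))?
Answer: 41498719/129 ≈ 3.2170e+5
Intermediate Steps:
331836 - (338*30 - 130/(-258)) = 331836 - (10140 - 130*(-1/258)) = 331836 - (10140 + 65/129) = 331836 - 1*1308125/129 = 331836 - 1308125/129 = 41498719/129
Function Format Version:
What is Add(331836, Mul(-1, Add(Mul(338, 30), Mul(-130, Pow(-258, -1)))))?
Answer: Rational(41498719, 129) ≈ 3.2170e+5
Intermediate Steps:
Add(331836, Mul(-1, Add(Mul(338, 30), Mul(-130, Pow(-258, -1))))) = Add(331836, Mul(-1, Add(10140, Mul(-130, Rational(-1, 258))))) = Add(331836, Mul(-1, Add(10140, Rational(65, 129)))) = Add(331836, Mul(-1, Rational(1308125, 129))) = Add(331836, Rational(-1308125, 129)) = Rational(41498719, 129)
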